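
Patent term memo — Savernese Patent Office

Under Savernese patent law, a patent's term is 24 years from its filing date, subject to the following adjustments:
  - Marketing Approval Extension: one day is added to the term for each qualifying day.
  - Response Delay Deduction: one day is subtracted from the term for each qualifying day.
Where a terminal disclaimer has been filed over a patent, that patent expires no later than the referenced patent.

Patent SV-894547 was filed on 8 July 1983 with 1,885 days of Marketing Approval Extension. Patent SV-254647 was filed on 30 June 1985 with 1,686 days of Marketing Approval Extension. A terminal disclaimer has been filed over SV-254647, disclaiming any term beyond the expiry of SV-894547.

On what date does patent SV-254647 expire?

September 4, 2012

Natural term of SV-254647:
  Base: filing + 24 years → 30 June 2009.
  Marketing Approval Extension: +1686 days → 10 February 2014.
Expiry of referenced patent SV-894547:
  Base: filing + 24 years → 8 July 2007.
  Marketing Approval Extension: +1885 days → 4 September 2012.
Terminal disclaimer: SV-254647 expires on the earlier of 10 February 2014 and 4 September 2012.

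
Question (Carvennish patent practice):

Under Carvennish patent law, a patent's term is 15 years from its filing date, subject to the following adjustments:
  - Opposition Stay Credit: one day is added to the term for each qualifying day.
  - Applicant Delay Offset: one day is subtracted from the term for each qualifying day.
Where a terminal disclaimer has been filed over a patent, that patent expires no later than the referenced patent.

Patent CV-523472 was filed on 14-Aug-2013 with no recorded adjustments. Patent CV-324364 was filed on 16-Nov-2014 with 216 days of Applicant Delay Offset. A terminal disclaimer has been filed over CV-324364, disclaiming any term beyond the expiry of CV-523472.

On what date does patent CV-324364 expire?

Natural term of CV-324364:
  Base: filing + 15 years → 16 November 2029.
  Applicant Delay Offset: −216 days → 14 April 2029.
Expiry of referenced patent CV-523472:
  Base: filing + 15 years → 14 August 2028.
Terminal disclaimer: CV-324364 expires on the earlier of 14 April 2029 and 14 August 2028.

August 14, 2028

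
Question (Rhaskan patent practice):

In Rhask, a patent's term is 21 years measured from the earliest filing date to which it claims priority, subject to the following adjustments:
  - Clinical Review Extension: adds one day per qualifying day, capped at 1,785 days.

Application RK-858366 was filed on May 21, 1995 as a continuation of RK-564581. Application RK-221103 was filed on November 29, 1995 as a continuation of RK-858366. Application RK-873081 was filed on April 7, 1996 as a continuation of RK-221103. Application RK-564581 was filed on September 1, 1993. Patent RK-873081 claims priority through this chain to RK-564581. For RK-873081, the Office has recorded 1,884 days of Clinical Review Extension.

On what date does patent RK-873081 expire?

2019-07-22

Earliest priority filing: 1 September 1993.
Base term: 1 September 1993 + 21 years → 1 September 2014.
Clinical Review Extension: 1884 days claimed exceeds the 1785-day cap, so +1785 days → 22 July 2019.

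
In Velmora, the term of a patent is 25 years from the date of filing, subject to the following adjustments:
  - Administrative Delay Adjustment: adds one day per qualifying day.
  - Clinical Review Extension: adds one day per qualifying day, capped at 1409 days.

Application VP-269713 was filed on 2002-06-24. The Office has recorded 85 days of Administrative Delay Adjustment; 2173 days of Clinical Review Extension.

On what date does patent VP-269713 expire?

Base term: filing date + 25 years → 24 June 2027.
Administrative Delay Adjustment: +85 days → 17 September 2027.
Clinical Review Extension: 2173 days claimed exceeds the 1409-day cap, so +1409 days → 27 July 2031.

2031-07-27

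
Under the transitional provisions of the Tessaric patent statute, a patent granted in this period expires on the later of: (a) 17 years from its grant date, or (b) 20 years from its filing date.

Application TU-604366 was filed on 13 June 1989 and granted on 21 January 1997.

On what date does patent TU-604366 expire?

(a) grant + 17 years → 21 January 2014.
(b) filing + 20 years → 13 June 2009.
Later of the two: 21 January 2014.

2014-01-21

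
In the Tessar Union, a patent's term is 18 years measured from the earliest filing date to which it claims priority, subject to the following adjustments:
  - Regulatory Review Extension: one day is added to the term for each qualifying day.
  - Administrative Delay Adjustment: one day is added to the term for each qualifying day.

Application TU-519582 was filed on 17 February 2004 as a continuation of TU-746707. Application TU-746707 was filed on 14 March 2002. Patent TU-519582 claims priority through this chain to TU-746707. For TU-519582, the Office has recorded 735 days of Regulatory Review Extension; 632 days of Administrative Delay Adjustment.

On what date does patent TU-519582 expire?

December 11, 2023

Earliest priority filing: 14 March 2002.
Base term: 14 March 2002 + 18 years → 14 March 2020.
Regulatory Review Extension: +735 days → 19 March 2022.
Administrative Delay Adjustment: +632 days → 11 December 2023.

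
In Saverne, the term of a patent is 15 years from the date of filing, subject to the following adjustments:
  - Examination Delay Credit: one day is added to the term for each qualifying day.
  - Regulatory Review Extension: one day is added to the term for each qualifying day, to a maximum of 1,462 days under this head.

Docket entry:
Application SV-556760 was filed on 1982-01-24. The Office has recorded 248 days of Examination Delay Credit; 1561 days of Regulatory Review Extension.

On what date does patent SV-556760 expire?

2001-09-30

Base term: filing date + 15 years → 24 January 1997.
Examination Delay Credit: +248 days → 29 September 1997.
Regulatory Review Extension: 1561 days claimed exceeds the 1462-day cap, so +1462 days → 30 September 2001.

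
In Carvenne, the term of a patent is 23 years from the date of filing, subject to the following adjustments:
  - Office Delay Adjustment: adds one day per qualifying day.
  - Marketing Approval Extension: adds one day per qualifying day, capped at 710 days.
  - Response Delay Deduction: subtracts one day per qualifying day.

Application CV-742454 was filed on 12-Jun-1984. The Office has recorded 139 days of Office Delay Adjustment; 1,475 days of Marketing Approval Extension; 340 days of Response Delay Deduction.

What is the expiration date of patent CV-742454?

2008-11-02

Base term: filing date + 23 years → 12 June 2007.
Office Delay Adjustment: +139 days → 29 October 2007.
Marketing Approval Extension: 1475 days claimed exceeds the 710-day cap, so +710 days → 8 October 2009.
Response Delay Deduction: −340 days → 2 November 2008.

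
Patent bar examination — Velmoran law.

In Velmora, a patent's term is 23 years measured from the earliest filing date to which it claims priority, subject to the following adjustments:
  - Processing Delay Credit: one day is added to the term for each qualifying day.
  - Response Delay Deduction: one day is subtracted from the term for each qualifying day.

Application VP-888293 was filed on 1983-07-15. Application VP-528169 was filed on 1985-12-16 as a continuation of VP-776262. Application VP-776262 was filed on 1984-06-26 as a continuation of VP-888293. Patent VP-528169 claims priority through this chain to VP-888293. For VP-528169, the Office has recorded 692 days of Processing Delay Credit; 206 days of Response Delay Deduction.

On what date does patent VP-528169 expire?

November 13, 2007

Earliest priority filing: 15 July 1983.
Base term: 15 July 1983 + 23 years → 15 July 2006.
Processing Delay Credit: +692 days → 6 June 2008.
Response Delay Deduction: −206 days → 13 November 2007.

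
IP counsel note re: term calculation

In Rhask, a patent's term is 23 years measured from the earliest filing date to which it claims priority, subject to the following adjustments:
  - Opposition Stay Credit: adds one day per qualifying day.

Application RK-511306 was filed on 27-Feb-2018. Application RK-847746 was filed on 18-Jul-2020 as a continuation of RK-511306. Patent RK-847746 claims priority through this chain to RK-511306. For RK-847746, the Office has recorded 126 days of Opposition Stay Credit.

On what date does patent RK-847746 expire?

Earliest priority filing: 27 February 2018.
Base term: 27 February 2018 + 23 years → 27 February 2041.
Opposition Stay Credit: +126 days → 3 July 2041.

July 3, 2041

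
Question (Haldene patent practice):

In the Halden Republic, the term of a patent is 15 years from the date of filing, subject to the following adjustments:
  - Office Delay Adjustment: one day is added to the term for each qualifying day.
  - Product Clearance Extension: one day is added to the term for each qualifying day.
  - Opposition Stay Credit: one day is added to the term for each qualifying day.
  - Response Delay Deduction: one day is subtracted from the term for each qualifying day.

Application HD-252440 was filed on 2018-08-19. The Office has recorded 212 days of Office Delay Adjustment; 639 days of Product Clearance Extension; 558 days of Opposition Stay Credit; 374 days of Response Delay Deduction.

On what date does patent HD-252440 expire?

Base term: filing date + 15 years → 19 August 2033.
Office Delay Adjustment: +212 days → 19 March 2034.
Product Clearance Extension: +639 days → 18 December 2035.
Opposition Stay Credit: +558 days → 28 June 2037.
Response Delay Deduction: −374 days → 19 June 2036.

June 19, 2036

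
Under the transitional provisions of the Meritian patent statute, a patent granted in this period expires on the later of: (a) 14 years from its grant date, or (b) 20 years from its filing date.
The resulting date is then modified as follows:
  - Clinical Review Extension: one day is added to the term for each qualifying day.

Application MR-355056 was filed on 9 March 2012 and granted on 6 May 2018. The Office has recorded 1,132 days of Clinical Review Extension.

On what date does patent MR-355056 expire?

2035-06-12

(a) grant + 14 years → 6 May 2032.
(b) filing + 20 years → 9 March 2032.
Later of the two: 6 May 2032.
Clinical Review Extension: +1132 days → 12 June 2035.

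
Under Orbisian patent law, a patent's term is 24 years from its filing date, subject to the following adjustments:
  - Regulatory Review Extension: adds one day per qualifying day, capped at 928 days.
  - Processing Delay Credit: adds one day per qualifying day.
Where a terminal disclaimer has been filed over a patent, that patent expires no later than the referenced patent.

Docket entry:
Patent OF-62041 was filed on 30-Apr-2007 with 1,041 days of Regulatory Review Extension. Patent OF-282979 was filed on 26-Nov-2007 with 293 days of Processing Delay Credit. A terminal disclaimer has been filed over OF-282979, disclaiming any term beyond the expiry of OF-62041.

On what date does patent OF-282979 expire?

Natural term of OF-282979:
  Base: filing + 24 years → 26 November 2031.
  Processing Delay Credit: +293 days → 14 September 2032.
Expiry of referenced patent OF-62041:
  Base: filing + 24 years → 30 April 2031.
  Regulatory Review Extension: 1041 days claimed exceeds the 928-day cap, so +928 days → 13 November 2033.
Terminal disclaimer: OF-282979 expires on the earlier of 14 September 2032 and 13 November 2033.

September 14, 2032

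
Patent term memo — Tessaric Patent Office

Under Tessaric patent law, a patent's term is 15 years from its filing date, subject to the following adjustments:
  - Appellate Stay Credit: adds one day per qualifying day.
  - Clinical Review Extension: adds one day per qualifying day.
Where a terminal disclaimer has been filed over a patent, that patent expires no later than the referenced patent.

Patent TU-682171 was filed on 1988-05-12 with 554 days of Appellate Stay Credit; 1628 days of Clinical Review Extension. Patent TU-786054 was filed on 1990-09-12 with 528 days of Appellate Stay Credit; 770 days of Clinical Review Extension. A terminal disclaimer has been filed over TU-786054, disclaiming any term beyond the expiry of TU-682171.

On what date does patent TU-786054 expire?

April 2, 2009

Natural term of TU-786054:
  Base: filing + 15 years → 12 September 2005.
  Appellate Stay Credit: +528 days → 22 February 2007.
  Clinical Review Extension: +770 days → 2 April 2009.
Expiry of referenced patent TU-682171:
  Base: filing + 15 years → 12 May 2003.
  Appellate Stay Credit: +554 days → 16 November 2004.
  Clinical Review Extension: +1628 days → 2 May 2009.
Terminal disclaimer: TU-786054 expires on the earlier of 2 April 2009 and 2 May 2009.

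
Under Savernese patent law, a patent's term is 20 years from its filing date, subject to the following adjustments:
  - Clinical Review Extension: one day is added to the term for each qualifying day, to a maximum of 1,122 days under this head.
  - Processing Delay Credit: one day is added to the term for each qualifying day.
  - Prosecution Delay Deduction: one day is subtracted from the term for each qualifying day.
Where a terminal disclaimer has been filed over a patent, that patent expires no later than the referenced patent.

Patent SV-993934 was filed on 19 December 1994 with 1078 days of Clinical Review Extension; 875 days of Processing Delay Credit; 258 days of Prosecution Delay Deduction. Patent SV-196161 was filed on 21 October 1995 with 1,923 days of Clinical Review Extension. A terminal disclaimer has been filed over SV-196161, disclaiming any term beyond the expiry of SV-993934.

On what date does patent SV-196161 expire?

November 16, 2018

Natural term of SV-196161:
  Base: filing + 20 years → 21 October 2015.
  Clinical Review Extension: 1923 days claimed exceeds the 1122-day cap, so +1122 days → 16 November 2018.
Expiry of referenced patent SV-993934:
  Base: filing + 20 years → 19 December 2014.
  Clinical Review Extension: 1078 days (within the 1122-day cap) → +1078 days → 1 December 2017.
  Processing Delay Credit: +875 days → 24 April 2020.
  Prosecution Delay Deduction: −258 days → 10 August 2019.
Terminal disclaimer: SV-196161 expires on the earlier of 16 November 2018 and 10 August 2019.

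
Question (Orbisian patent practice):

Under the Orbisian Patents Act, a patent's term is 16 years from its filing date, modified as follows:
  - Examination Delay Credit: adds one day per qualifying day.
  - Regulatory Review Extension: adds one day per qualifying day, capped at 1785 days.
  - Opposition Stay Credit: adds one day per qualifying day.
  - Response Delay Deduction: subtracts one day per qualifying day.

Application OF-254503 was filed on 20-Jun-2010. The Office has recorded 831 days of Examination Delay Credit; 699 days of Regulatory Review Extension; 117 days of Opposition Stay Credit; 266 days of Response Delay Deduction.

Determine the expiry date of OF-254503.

Base term: filing date + 16 years → 20 June 2026.
Examination Delay Credit: +831 days → 28 September 2028.
Regulatory Review Extension: 699 days (within the 1785-day cap) → +699 days → 28 August 2030.
Opposition Stay Credit: +117 days → 23 December 2030.
Response Delay Deduction: −266 days → 1 April 2030.

2030-04-01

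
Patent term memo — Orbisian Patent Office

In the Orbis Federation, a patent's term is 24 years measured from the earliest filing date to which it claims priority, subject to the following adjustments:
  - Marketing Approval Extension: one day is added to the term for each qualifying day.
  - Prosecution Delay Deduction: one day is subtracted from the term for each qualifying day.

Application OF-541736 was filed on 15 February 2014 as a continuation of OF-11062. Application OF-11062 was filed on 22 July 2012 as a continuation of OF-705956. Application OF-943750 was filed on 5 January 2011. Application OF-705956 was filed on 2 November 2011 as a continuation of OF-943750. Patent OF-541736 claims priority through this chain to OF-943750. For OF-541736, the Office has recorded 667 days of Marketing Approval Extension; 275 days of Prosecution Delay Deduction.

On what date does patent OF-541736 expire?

2036-02-01

Earliest priority filing: 5 January 2011.
Base term: 5 January 2011 + 24 years → 5 January 2035.
Marketing Approval Extension: +667 days → 2 November 2036.
Prosecution Delay Deduction: −275 days → 1 February 2036.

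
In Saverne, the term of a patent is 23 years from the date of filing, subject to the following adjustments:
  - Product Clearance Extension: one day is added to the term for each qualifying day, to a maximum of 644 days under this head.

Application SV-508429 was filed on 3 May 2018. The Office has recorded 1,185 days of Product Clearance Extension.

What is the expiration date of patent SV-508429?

Base term: filing date + 23 years → 3 May 2041.
Product Clearance Extension: 1185 days claimed exceeds the 644-day cap, so +644 days → 6 February 2043.

2043-02-06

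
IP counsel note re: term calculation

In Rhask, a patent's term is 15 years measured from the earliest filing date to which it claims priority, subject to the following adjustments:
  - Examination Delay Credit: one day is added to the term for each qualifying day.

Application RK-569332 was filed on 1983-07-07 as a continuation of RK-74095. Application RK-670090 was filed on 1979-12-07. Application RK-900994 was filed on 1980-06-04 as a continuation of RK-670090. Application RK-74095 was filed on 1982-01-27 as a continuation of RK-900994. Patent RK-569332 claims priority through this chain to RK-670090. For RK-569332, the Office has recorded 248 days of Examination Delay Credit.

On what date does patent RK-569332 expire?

August 12, 1995

Earliest priority filing: 7 December 1979.
Base term: 7 December 1979 + 15 years → 7 December 1994.
Examination Delay Credit: +248 days → 12 August 1995.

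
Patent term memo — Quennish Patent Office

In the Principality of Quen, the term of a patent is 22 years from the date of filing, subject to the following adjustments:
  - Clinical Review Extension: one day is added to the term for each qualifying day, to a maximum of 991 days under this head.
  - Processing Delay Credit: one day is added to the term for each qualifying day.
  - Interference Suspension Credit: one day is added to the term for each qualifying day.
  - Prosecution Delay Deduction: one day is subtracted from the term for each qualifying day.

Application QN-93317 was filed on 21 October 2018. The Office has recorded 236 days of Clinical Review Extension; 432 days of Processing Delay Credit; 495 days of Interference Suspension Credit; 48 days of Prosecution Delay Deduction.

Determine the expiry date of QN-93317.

2043-11-10

Base term: filing date + 22 years → 21 October 2040.
Clinical Review Extension: 236 days (within the 991-day cap) → +236 days → 14 June 2041.
Processing Delay Credit: +432 days → 20 August 2042.
Interference Suspension Credit: +495 days → 28 December 2043.
Prosecution Delay Deduction: −48 days → 10 November 2043.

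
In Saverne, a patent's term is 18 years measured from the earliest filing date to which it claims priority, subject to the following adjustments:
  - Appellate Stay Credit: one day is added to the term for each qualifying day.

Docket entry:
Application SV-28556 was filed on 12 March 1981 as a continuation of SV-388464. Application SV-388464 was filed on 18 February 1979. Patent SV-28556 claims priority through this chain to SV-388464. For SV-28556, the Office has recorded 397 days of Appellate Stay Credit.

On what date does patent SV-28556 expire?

1998-03-22

Earliest priority filing: 18 February 1979.
Base term: 18 February 1979 + 18 years → 18 February 1997.
Appellate Stay Credit: +397 days → 22 March 1998.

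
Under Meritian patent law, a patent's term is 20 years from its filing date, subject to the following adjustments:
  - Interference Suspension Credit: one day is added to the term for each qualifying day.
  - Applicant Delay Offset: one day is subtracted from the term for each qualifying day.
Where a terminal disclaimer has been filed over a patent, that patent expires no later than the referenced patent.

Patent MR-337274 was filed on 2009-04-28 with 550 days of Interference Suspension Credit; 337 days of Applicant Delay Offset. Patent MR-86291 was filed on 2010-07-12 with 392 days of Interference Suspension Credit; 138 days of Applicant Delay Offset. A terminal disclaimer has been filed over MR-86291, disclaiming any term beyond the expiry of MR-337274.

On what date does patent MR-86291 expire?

2029-11-27

Natural term of MR-86291:
  Base: filing + 20 years → 12 July 2030.
  Interference Suspension Credit: +392 days → 8 August 2031.
  Applicant Delay Offset: −138 days → 23 March 2031.
Expiry of referenced patent MR-337274:
  Base: filing + 20 years → 28 April 2029.
  Interference Suspension Credit: +550 days → 30 October 2030.
  Applicant Delay Offset: −337 days → 27 November 2029.
Terminal disclaimer: MR-86291 expires on the earlier of 23 March 2031 and 27 November 2029.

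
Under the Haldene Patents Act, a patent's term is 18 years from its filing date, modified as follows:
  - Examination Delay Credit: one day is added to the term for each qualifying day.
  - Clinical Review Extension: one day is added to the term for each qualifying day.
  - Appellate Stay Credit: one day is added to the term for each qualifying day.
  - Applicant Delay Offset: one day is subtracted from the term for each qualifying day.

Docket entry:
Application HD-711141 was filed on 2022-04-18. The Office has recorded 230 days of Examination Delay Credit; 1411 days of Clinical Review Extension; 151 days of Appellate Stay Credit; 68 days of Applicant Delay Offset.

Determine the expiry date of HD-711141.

Base term: filing date + 18 years → 18 April 2040.
Examination Delay Credit: +230 days → 4 December 2040.
Clinical Review Extension: +1411 days → 15 October 2044.
Appellate Stay Credit: +151 days → 15 March 2045.
Applicant Delay Offset: −68 days → 6 January 2045.

2045-01-06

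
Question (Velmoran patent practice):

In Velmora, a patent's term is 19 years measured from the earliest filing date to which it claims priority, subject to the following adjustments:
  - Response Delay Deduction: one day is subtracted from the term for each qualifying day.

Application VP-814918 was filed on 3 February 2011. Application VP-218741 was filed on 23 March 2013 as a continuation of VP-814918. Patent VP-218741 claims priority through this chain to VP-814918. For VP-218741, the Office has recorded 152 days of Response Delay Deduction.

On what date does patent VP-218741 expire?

Earliest priority filing: 3 February 2011.
Base term: 3 February 2011 + 19 years → 3 February 2030.
Response Delay Deduction: −152 days → 4 September 2029.

September 4, 2029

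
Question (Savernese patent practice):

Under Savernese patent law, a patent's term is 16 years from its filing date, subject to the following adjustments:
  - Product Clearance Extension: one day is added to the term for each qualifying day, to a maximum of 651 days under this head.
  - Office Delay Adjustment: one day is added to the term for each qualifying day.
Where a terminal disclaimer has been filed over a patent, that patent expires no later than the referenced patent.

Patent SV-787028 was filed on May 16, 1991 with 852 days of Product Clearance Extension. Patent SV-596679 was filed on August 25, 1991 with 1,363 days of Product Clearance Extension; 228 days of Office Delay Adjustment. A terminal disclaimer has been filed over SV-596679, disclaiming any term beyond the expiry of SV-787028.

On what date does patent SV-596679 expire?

Natural term of SV-596679:
  Base: filing + 16 years → 25 August 2007.
  Product Clearance Extension: 1363 days claimed exceeds the 651-day cap, so +651 days → 6 June 2009.
  Office Delay Adjustment: +228 days → 20 January 2010.
Expiry of referenced patent SV-787028:
  Base: filing + 16 years → 16 May 2007.
  Product Clearance Extension: 852 days claimed exceeds the 651-day cap, so +651 days → 25 February 2009.
Terminal disclaimer: SV-596679 expires on the earlier of 20 January 2010 and 25 February 2009.

February 25, 2009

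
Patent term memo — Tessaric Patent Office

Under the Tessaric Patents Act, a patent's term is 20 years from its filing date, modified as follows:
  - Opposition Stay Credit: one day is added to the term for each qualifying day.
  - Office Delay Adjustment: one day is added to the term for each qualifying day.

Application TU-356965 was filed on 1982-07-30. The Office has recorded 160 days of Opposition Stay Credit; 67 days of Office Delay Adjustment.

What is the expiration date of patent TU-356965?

2003-03-14

Base term: filing date + 20 years → 30 July 2002.
Opposition Stay Credit: +160 days → 6 January 2003.
Office Delay Adjustment: +67 days → 14 March 2003.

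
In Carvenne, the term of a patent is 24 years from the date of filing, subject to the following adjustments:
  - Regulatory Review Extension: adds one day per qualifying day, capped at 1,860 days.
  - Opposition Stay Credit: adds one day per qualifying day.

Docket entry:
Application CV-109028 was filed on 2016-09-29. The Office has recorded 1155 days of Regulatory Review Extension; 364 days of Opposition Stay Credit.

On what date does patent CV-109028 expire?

Base term: filing date + 24 years → 29 September 2040.
Regulatory Review Extension: 1155 days (within the 1860-day cap) → +1155 days → 28 November 2043.
Opposition Stay Credit: +364 days → 26 November 2044.

November 26, 2044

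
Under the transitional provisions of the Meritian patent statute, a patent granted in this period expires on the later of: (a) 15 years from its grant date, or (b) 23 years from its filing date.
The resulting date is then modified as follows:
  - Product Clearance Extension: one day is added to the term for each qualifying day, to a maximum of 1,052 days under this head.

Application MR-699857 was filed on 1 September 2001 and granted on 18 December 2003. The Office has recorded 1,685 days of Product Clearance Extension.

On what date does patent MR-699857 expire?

(a) grant + 15 years → 18 December 2018.
(b) filing + 23 years → 1 September 2024.
Later of the two: 1 September 2024.
Product Clearance Extension: 1685 days claimed exceeds the 1052-day cap, so +1052 days → 20 July 2027.

2027-07-20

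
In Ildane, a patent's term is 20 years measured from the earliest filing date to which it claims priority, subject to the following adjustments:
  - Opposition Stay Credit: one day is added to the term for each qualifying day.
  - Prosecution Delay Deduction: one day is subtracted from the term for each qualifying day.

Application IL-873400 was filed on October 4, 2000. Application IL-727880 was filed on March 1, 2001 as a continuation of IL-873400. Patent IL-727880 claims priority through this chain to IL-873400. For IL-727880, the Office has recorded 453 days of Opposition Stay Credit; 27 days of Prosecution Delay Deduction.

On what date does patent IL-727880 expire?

Earliest priority filing: 4 October 2000.
Base term: 4 October 2000 + 20 years → 4 October 2020.
Opposition Stay Credit: +453 days → 31 December 2021.
Prosecution Delay Deduction: −27 days → 4 December 2021.

December 4, 2021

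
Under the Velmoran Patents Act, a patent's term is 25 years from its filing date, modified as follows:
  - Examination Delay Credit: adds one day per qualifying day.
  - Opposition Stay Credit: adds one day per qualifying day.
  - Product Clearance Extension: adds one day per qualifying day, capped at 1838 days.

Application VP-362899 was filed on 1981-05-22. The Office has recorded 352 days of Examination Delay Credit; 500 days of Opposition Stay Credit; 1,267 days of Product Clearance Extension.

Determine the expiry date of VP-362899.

March 10, 2012

Base term: filing date + 25 years → 22 May 2006.
Examination Delay Credit: +352 days → 9 May 2007.
Opposition Stay Credit: +500 days → 20 September 2008.
Product Clearance Extension: 1267 days (within the 1838-day cap) → +1267 days → 10 March 2012.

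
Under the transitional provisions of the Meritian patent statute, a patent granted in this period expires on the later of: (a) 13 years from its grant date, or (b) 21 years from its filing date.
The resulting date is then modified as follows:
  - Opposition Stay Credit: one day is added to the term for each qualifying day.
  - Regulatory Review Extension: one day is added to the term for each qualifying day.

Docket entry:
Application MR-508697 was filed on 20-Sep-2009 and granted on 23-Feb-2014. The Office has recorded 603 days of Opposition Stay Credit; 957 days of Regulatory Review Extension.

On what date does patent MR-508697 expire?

December 28, 2034

(a) grant + 13 years → 23 February 2027.
(b) filing + 21 years → 20 September 2030.
Later of the two: 20 September 2030.
Opposition Stay Credit: +603 days → 15 May 2032.
Regulatory Review Extension: +957 days → 28 December 2034.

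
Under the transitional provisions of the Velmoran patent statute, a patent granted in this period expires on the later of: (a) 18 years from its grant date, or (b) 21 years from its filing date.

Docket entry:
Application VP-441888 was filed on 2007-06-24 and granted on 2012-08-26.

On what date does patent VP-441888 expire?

(a) grant + 18 years → 26 August 2030.
(b) filing + 21 years → 24 June 2028.
Later of the two: 26 August 2030.

August 26, 2030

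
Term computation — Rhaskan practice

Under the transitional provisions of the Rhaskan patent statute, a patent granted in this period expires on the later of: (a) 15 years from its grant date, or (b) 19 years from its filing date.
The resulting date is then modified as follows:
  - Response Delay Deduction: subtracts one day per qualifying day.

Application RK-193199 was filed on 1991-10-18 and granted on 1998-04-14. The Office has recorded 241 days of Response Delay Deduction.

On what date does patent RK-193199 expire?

(a) grant + 15 years → 14 April 2013.
(b) filing + 19 years → 18 October 2010.
Later of the two: 14 April 2013.
Response Delay Deduction: −241 days → 16 August 2012.

2012-08-16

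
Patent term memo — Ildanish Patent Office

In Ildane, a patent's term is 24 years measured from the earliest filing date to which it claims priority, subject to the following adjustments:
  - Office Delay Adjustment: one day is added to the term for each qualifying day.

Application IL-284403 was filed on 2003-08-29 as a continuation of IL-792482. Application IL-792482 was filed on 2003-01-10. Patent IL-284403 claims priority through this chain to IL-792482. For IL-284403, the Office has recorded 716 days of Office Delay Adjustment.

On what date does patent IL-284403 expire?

Earliest priority filing: 10 January 2003.
Base term: 10 January 2003 + 24 years → 10 January 2027.
Office Delay Adjustment: +716 days → 26 December 2028.

December 26, 2028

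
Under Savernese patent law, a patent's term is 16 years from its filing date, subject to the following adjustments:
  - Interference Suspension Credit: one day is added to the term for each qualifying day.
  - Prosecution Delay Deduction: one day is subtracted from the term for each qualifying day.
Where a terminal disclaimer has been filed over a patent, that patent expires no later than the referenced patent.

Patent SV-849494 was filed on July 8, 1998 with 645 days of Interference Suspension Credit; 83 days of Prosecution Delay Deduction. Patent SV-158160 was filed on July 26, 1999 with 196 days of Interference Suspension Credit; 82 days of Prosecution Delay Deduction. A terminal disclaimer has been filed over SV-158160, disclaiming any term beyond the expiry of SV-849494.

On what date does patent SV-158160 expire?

2015-11-17

Natural term of SV-158160:
  Base: filing + 16 years → 26 July 2015.
  Interference Suspension Credit: +196 days → 7 February 2016.
  Prosecution Delay Deduction: −82 days → 17 November 2015.
Expiry of referenced patent SV-849494:
  Base: filing + 16 years → 8 July 2014.
  Interference Suspension Credit: +645 days → 13 April 2016.
  Prosecution Delay Deduction: −83 days → 21 January 2016.
Terminal disclaimer: SV-158160 expires on the earlier of 17 November 2015 and 21 January 2016.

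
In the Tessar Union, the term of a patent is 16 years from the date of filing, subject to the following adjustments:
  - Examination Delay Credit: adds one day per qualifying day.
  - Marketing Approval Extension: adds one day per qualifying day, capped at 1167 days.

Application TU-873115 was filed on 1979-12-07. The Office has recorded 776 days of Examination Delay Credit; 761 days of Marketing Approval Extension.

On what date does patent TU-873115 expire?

February 21, 2000

Base term: filing date + 16 years → 7 December 1995.
Examination Delay Credit: +776 days → 21 January 1998.
Marketing Approval Extension: 761 days (within the 1167-day cap) → +761 days → 21 February 2000.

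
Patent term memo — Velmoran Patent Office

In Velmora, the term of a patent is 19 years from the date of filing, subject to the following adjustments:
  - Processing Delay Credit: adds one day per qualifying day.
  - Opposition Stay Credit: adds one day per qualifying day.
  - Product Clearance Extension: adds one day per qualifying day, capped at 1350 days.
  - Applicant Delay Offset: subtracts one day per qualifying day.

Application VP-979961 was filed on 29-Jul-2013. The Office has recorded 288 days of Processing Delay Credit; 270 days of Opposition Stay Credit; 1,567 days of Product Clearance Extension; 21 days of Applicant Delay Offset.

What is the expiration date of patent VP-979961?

Base term: filing date + 19 years → 29 July 2032.
Processing Delay Credit: +288 days → 13 May 2033.
Opposition Stay Credit: +270 days → 7 February 2034.
Product Clearance Extension: 1567 days claimed exceeds the 1350-day cap, so +1350 days → 19 October 2037.
Applicant Delay Offset: −21 days → 28 September 2037.

2037-09-28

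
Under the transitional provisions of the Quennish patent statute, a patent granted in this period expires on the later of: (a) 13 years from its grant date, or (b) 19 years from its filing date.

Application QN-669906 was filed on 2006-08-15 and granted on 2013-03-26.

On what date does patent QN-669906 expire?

(a) grant + 13 years → 26 March 2026.
(b) filing + 19 years → 15 August 2025.
Later of the two: 26 March 2026.

2026-03-26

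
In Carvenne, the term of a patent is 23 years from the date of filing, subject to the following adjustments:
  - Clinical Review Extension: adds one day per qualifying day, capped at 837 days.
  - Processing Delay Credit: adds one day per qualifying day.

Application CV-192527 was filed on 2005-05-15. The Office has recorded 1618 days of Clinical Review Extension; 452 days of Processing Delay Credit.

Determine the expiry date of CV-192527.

Base term: filing date + 23 years → 15 May 2028.
Clinical Review Extension: 1618 days claimed exceeds the 837-day cap, so +837 days → 30 August 2030.
Processing Delay Credit: +452 days → 25 November 2031.

2031-11-25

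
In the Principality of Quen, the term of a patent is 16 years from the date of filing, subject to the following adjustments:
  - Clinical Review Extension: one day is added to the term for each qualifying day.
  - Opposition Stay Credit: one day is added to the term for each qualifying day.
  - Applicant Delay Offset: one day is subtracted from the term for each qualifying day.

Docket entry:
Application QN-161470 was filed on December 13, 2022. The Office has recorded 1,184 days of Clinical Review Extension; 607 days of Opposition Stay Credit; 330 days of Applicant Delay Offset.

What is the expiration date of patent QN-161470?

2042-12-13

Base term: filing date + 16 years → 13 December 2038.
Clinical Review Extension: +1184 days → 11 March 2042.
Opposition Stay Credit: +607 days → 8 November 2043.
Applicant Delay Offset: −330 days → 13 December 2042.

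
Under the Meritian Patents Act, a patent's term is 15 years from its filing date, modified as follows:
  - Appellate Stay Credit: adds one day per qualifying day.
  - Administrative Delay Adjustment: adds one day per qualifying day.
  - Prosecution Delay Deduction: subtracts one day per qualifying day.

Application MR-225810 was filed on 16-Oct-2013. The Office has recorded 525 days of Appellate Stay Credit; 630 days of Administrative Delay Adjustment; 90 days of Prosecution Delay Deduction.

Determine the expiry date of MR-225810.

September 16, 2031

Base term: filing date + 15 years → 16 October 2028.
Appellate Stay Credit: +525 days → 25 March 2030.
Administrative Delay Adjustment: +630 days → 15 December 2031.
Prosecution Delay Deduction: −90 days → 16 September 2031.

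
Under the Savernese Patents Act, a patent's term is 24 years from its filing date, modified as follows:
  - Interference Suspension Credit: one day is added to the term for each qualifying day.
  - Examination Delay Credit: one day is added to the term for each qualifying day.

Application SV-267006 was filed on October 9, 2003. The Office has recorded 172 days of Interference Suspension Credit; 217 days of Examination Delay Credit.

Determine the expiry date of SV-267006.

November 1, 2028

Base term: filing date + 24 years → 9 October 2027.
Interference Suspension Credit: +172 days → 29 March 2028.
Examination Delay Credit: +217 days → 1 November 2028.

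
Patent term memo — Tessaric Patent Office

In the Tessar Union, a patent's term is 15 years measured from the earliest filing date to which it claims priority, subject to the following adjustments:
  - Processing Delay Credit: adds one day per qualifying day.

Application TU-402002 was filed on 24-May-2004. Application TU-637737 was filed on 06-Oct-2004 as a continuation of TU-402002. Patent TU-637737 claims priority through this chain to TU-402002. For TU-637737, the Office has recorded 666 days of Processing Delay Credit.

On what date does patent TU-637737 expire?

March 20, 2021

Earliest priority filing: 24 May 2004.
Base term: 24 May 2004 + 15 years → 24 May 2019.
Processing Delay Credit: +666 days → 20 March 2021.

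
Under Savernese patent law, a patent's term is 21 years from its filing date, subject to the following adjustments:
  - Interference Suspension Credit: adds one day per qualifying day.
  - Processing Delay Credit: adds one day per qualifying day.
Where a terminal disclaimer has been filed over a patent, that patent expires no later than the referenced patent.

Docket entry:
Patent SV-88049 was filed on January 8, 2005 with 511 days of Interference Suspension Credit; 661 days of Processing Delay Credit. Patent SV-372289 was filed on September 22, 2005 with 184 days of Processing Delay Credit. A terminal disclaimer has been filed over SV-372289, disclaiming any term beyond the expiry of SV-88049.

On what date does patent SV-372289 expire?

March 25, 2027

Natural term of SV-372289:
  Base: filing + 21 years → 22 September 2026.
  Processing Delay Credit: +184 days → 25 March 2027.
Expiry of referenced patent SV-88049:
  Base: filing + 21 years → 8 January 2026.
  Interference Suspension Credit: +511 days → 3 June 2027.
  Processing Delay Credit: +661 days → 25 March 2029.
Terminal disclaimer: SV-372289 expires on the earlier of 25 March 2027 and 25 March 2029.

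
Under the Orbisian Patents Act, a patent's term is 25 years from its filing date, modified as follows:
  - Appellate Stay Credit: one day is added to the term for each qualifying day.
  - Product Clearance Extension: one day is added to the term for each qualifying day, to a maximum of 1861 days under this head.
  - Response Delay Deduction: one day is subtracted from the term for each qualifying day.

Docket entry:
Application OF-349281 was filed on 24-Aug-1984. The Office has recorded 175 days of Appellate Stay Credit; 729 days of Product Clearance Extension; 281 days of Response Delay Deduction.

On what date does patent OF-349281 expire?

Base term: filing date + 25 years → 24 August 2009.
Appellate Stay Credit: +175 days → 15 February 2010.
Product Clearance Extension: 729 days (within the 1861-day cap) → +729 days → 14 February 2012.
Response Delay Deduction: −281 days → 9 May 2011.

2011-05-09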